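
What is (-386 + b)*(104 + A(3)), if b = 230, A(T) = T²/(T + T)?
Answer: -16458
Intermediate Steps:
A(T) = T/2 (A(T) = T²/((2*T)) = (1/(2*T))*T² = T/2)
(-386 + b)*(104 + A(3)) = (-386 + 230)*(104 + (½)*3) = -156*(104 + 3/2) = -156*211/2 = -16458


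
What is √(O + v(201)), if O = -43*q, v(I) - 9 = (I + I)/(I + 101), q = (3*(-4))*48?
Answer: 2*√141242682/151 ≈ 157.41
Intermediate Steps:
q = -576 (q = -12*48 = -576)
v(I) = 9 + 2*I/(101 + I) (v(I) = 9 + (I + I)/(I + 101) = 9 + (2*I)/(101 + I) = 9 + 2*I/(101 + I))
O = 24768 (O = -43*(-576) = 24768)
√(O + v(201)) = √(24768 + (909 + 11*201)/(101 + 201)) = √(24768 + (909 + 2211)/302) = √(24768 + (1/302)*3120) = √(24768 + 1560/151) = √(3741528/151) = 2*√141242682/151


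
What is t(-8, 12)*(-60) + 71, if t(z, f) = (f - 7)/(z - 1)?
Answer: 313/3 ≈ 104.33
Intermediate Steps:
t(z, f) = (-7 + f)/(-1 + z)
t(-8, 12)*(-60) + 71 = ((-7 + 12)/(-1 - 8))*(-60) + 71 = (5/(-9))*(-60) + 71 = -⅑*5*(-60) + 71 = -5/9*(-60) + 71 = 100/3 + 71 = 313/3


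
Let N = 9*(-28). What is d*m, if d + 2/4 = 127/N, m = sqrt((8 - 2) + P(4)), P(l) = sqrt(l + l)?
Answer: -253*sqrt(6 + 2*sqrt(2))/252 ≈ -2.9831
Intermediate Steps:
N = -252
P(l) = sqrt(2)*sqrt(l) (P(l) = sqrt(2*l) = sqrt(2)*sqrt(l))
m = sqrt(6 + 2*sqrt(2)) (m = sqrt((8 - 2) + sqrt(2)*sqrt(4)) = sqrt(6 + sqrt(2)*2) = sqrt(6 + 2*sqrt(2)) ≈ 2.9713)
d = -253/252 (d = -1/2 + 127/(-252) = -1/2 + 127*(-1/252) = -1/2 - 127/252 = -253/252 ≈ -1.0040)
d*m = -253*sqrt(6 + 2*sqrt(2))/252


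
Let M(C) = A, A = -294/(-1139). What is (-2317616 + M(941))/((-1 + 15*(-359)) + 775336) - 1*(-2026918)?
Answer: 177754982079557/87697305 ≈ 2.0269e+6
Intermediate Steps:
A = 294/1139 (A = -294*(-1/1139) = 294/1139 ≈ 0.25812)
M(C) = 294/1139
(-2317616 + M(941))/((-1 + 15*(-359)) + 775336) - 1*(-2026918) = (-2317616 + 294/1139)/((-1 + 15*(-359)) + 775336) - 1*(-2026918) = -2639764330/(1139*((-1 - 5385) + 775336)) + 2026918 = -2639764330/(1139*(-5386 + 775336)) + 2026918 = -2639764330/1139/769950 + 2026918 = -2639764330/1139*1/769950 + 2026918 = -263976433/87697305 + 2026918 = 177754982079557/87697305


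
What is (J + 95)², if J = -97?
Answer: 4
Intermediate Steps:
(J + 95)² = (-97 + 95)² = (-2)² = 4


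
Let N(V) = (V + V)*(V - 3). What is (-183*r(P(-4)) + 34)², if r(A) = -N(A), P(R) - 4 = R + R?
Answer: 105719524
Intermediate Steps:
P(R) = 4 + 2*R (P(R) = 4 + (R + R) = 4 + 2*R)
N(V) = 2*V*(-3 + V) (N(V) = (2*V)*(-3 + V) = 2*V*(-3 + V))
r(A) = -2*A*(-3 + A)
(-183*r(P(-4)) + 34)² = (-366*(4 + 2*(-4))*(3 - (4 + 2*(-4))) + 34)² = (-366*(4 - 8)*(3 - (4 - 8)) + 34)² = (-366*(-4)*(3 - 1*(-4)) + 34)² = (-366*(-4)*(3 + 4) + 34)² = (-366*(-4)*7 + 34)² = (-183*(-56) + 34)² = (10248 + 34)² = 10282² = 105719524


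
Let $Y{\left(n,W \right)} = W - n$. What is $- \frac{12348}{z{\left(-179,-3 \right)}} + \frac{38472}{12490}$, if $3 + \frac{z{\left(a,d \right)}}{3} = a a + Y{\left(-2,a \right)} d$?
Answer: $\frac{600792864}{203393405} \approx 2.9538$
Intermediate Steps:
$z{\left(a,d \right)} = -9 + 3 a^{2} + 3 d \left(2 + a\right)$ ($z{\left(a,d \right)} = -9 + 3 \left(a a + \left(a - -2\right) d\right) = -9 + 3 \left(a^{2} + \left(a + 2\right) d\right) = -9 + 3 \left(a^{2} + \left(2 + a\right) d\right) = -9 + 3 \left(a^{2} + d \left(2 + a\right)\right) = -9 + \left(3 a^{2} + 3 d \left(2 + a\right)\right) = -9 + 3 a^{2} + 3 d \left(2 + a\right)$)
$- \frac{12348}{z{\left(-179,-3 \right)}} + \frac{38472}{12490} = - \frac{12348}{-9 + 3 \left(-179\right)^{2} + 3 \left(-3\right) \left(2 - 179\right)} + \frac{38472}{12490} = - \frac{12348}{-9 + 3 \cdot 32041 + 3 \left(-3\right) \left(-177\right)} + 38472 \cdot \frac{1}{12490} = - \frac{12348}{-9 + 96123 + 1593} + \frac{19236}{6245} = - \frac{12348}{97707} + \frac{19236}{6245} = \left(-12348\right) \frac{1}{97707} + \frac{19236}{6245} = - \frac{4116}{32569} + \frac{19236}{6245} = \frac{600792864}{203393405}$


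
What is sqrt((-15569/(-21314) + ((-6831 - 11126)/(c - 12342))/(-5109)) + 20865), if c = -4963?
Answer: sqrt(74093229400452842274924317010)/1884397275930 ≈ 144.45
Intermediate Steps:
sqrt((-15569/(-21314) + ((-6831 - 11126)/(c - 12342))/(-5109)) + 20865) = sqrt((-15569/(-21314) + ((-6831 - 11126)/(-4963 - 12342))/(-5109)) + 20865) = sqrt((-15569*(-1/21314) - 17957/(-17305)*(-1/5109)) + 20865) = sqrt((15569/21314 - 17957*(-1/17305)*(-1/5109)) + 20865) = sqrt((15569/21314 + (17957/17305)*(-1/5109)) + 20865) = sqrt((15569/21314 - 17957/88411245) + 20865) = sqrt(1376091937907/1884397275930 + 20865) = sqrt(39319325254217357/1884397275930) = sqrt(74093229400452842274924317010)/1884397275930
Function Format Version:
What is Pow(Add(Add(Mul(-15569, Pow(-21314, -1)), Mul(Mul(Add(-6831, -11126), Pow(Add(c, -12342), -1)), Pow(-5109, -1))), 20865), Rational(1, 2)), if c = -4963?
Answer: Mul(Rational(1, 1884397275930), Pow(74093229400452842274924317010, Rational(1, 2))) ≈ 144.45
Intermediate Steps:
Pow(Add(Add(Mul(-15569, Pow(-21314, -1)), Mul(Mul(Add(-6831, -11126), Pow(Add(c, -12342), -1)), Pow(-5109, -1))), 20865), Rational(1, 2)) = Pow(Add(Add(Mul(-15569, Pow(-21314, -1)), Mul(Mul(Add(-6831, -11126), Pow(Add(-4963, -12342), -1)), Pow(-5109, -1))), 20865), Rational(1, 2)) = Pow(Add(Add(Mul(-15569, Rational(-1, 21314)), Mul(Mul(-17957, Pow(-17305, -1)), Rational(-1, 5109))), 20865), Rational(1, 2)) = Pow(Add(Add(Rational(15569, 21314), Mul(Mul(-17957, Rational(-1, 17305)), Rational(-1, 5109))), 20865), Rational(1, 2)) = Pow(Add(Add(Rational(15569, 21314), Mul(Rational(17957, 17305), Rational(-1, 5109))), 20865), Rational(1, 2)) = Pow(Add(Add(Rational(15569, 21314), Rational(-17957, 88411245)), 20865), Rational(1, 2)) = Pow(Add(Rational(1376091937907, 1884397275930), 20865), Rational(1, 2)) = Pow(Rational(39319325254217357, 1884397275930), Rational(1, 2)) = Mul(Rational(1, 1884397275930), Pow(74093229400452842274924317010, Rational(1, 2)))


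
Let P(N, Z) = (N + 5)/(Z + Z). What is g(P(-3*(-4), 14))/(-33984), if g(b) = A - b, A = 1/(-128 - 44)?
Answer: 41/2273152 ≈ 1.8037e-5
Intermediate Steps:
A = -1/172 (A = 1/(-172) = -1/172 ≈ -0.0058140)
P(N, Z) = (5 + N)/(2*Z) (P(N, Z) = (5 + N)/((2*Z)) = (5 + N)*(1/(2*Z)) = (5 + N)/(2*Z))
g(b) = -1/172 - b
g(P(-3*(-4), 14))/(-33984) = (-1/172 - (5 - 3*(-4))/(2*14))/(-33984) = (-1/172 - (5 + 12)/(2*14))*(-1/33984) = (-1/172 - 17/(2*14))*(-1/33984) = (-1/172 - 1*17/28)*(-1/33984) = (-1/172 - 17/28)*(-1/33984) = -369/602*(-1/33984) = 41/2273152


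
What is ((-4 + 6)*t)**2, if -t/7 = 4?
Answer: 3136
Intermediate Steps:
t = -28 (t = -7*4 = -28)
((-4 + 6)*t)**2 = ((-4 + 6)*(-28))**2 = (2*(-28))**2 = (-56)**2 = 3136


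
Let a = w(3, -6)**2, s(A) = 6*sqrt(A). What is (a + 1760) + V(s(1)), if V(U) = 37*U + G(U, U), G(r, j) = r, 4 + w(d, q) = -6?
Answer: 2088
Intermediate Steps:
w(d, q) = -10 (w(d, q) = -4 - 6 = -10)
V(U) = 38*U (V(U) = 37*U + U = 38*U)
a = 100 (a = (-10)**2 = 100)
(a + 1760) + V(s(1)) = (100 + 1760) + 38*(6*sqrt(1)) = 1860 + 38*(6*1) = 1860 + 38*6 = 1860 + 228 = 2088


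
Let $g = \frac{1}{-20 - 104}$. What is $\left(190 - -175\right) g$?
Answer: $- \frac{365}{124} \approx -2.9436$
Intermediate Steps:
$g = - \frac{1}{124}$ ($g = \frac{1}{-124} = - \frac{1}{124} \approx -0.0080645$)
$\left(190 - -175\right) g = \left(190 - -175\right) \left(- \frac{1}{124}\right) = \left(190 + 175\right) \left(- \frac{1}{124}\right) = 365 \left(- \frac{1}{124}\right) = - \frac{365}{124}$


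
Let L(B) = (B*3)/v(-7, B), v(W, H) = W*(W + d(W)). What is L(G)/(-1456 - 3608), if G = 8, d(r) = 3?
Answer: -1/5908 ≈ -0.00016926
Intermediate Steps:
v(W, H) = W*(3 + W) (v(W, H) = W*(W + 3) = W*(3 + W))
L(B) = 3*B/28 (L(B) = (B*3)/((-7*(3 - 7))) = (3*B)/((-7*(-4))) = (3*B)/28 = (3*B)*(1/28) = 3*B/28)
L(G)/(-1456 - 3608) = ((3/28)*8)/(-1456 - 3608) = (6/7)/(-5064) = (6/7)*(-1/5064) = -1/5908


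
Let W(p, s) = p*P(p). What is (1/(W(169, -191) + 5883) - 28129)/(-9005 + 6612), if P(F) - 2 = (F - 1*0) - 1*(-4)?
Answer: 997398081/84850994 ≈ 11.755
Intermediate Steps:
P(F) = 6 + F (P(F) = 2 + ((F - 1*0) - 1*(-4)) = 2 + ((F + 0) + 4) = 2 + (F + 4) = 2 + (4 + F) = 6 + F)
W(p, s) = p*(6 + p)
(1/(W(169, -191) + 5883) - 28129)/(-9005 + 6612) = (1/(169*(6 + 169) + 5883) - 28129)/(-9005 + 6612) = (1/(169*175 + 5883) - 28129)/(-2393) = (1/(29575 + 5883) - 28129)*(-1/2393) = (1/35458 - 28129)*(-1/2393) = -997398081/35458*(-1/2393) = 997398081/84850994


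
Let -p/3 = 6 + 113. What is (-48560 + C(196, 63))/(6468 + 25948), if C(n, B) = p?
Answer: -48917/32416 ≈ -1.5090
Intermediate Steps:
p = -357 (p = -3*(6 + 113) = -3*119 = -357)
C(n, B) = -357
(-48560 + C(196, 63))/(6468 + 25948) = (-48560 - 357)/(6468 + 25948) = -48917/32416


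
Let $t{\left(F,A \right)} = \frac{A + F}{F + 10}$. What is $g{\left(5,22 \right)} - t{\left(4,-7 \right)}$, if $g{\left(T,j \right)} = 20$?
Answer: $\frac{283}{14} \approx 20.214$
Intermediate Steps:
$t{\left(F,A \right)} = \frac{A + F}{10 + F}$
$g{\left(5,22 \right)} - t{\left(4,-7 \right)} = 20 - \frac{-7 + 4}{10 + 4} = 20 - \frac{1}{14} \left(-3\right) = 20 - - \frac{3}{14} = 20 + \frac{3}{14} = \frac{283}{14}$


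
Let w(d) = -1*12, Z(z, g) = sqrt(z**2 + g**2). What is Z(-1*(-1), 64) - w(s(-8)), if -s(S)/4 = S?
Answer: 12 + sqrt(4097) ≈ 76.008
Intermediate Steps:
Z(z, g) = sqrt(g**2 + z**2)
s(S) = -4*S
w(d) = -12
Z(-1*(-1), 64) - w(s(-8)) = sqrt(64**2 + (-1*(-1))**2) - 1*(-12) = sqrt(4096 + 1**2) + 12 = sqrt(4096 + 1) + 12 = sqrt(4097) + 12 = 12 + sqrt(4097)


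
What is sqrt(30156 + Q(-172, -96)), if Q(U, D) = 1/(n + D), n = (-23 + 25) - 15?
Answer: sqrt(358283327)/109 ≈ 173.65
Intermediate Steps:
n = -13 (n = 2 - 15 = -13)
Q(U, D) = 1/(-13 + D)
sqrt(30156 + Q(-172, -96)) = sqrt(30156 + 1/(-13 - 96)) = sqrt(30156 + 1/(-109)) = sqrt(30156 - 1/109) = sqrt(3287003/109) = sqrt(358283327)/109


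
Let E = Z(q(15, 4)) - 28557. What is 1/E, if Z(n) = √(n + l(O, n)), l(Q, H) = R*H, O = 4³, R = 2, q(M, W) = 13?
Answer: -9519/271834070 - √39/815502210 ≈ -3.5025e-5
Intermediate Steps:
O = 64
l(Q, H) = 2*H
Z(n) = √3*√n (Z(n) = √(n + 2*n) = √(3*n) = √3*√n)
E = -28557 + √39 (E = √3*√13 - 28557 = √39 - 28557 = -28557 + √39 ≈ -28551.)
1/E = 1/(-28557 + √39)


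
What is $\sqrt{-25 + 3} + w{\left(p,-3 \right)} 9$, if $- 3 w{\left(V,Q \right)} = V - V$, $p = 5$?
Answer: $i \sqrt{22} \approx 4.6904 i$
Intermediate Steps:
$w{\left(V,Q \right)} = 0$ ($w{\left(V,Q \right)} = - \frac{V - V}{3} = \left(- \frac{1}{3}\right) 0 = 0$)
$\sqrt{-25 + 3} + w{\left(p,-3 \right)} 9 = \sqrt{-25 + 3} + 0 \cdot 9 = \sqrt{-22} + 0 = i \sqrt{22} + 0 = i \sqrt{22}$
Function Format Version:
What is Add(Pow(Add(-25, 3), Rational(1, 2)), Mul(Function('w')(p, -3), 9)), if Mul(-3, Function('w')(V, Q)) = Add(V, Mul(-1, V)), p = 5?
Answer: Mul(I, Pow(22, Rational(1, 2))) ≈ Mul(4.6904, I)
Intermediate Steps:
Function('w')(V, Q) = 0 (Function('w')(V, Q) = Mul(Rational(-1, 3), Add(V, Mul(-1, V))) = Mul(Rational(-1, 3), 0) = 0)
Add(Pow(Add(-25, 3), Rational(1, 2)), Mul(Function('w')(p, -3), 9)) = Add(Pow(Add(-25, 3), Rational(1, 2)), Mul(0, 9)) = Add(Pow(-22, Rational(1, 2)), 0) = Add(Mul(I, Pow(22, Rational(1, 2))), 0) = Mul(I, Pow(22, Rational(1, 2)))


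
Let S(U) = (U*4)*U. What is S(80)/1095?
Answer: 5120/219 ≈ 23.379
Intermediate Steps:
S(U) = 4*U**2 (S(U) = (4*U)*U = 4*U**2)
S(80)/1095 = (4*80**2)/1095 = (4*6400)*(1/1095) = 25600*(1/1095) = 5120/219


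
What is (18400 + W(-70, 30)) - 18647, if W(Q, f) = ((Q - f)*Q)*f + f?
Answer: 209783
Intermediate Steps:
W(Q, f) = f + Q*f*(Q - f) (W(Q, f) = (Q*(Q - f))*f + f = Q*f*(Q - f) + f = f + Q*f*(Q - f))
(18400 + W(-70, 30)) - 18647 = (18400 + 30*(1 + (-70)² - 1*(-70)*30)) - 18647 = (18400 + 30*(1 + 4900 + 2100)) - 18647 = (18400 + 30*7001) - 18647 = (18400 + 210030) - 18647 = 228430 - 18647 = 209783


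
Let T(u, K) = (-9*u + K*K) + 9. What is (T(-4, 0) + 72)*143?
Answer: 16731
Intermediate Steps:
T(u, K) = 9 + K**2 - 9*u (T(u, K) = (-9*u + K**2) + 9 = (K**2 - 9*u) + 9 = 9 + K**2 - 9*u)
(T(-4, 0) + 72)*143 = ((9 + 0**2 - 9*(-4)) + 72)*143 = ((9 + 0 + 36) + 72)*143 = (45 + 72)*143 = 117*143 = 16731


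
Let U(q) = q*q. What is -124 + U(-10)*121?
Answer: 11976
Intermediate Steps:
U(q) = q²
-124 + U(-10)*121 = -124 + (-10)²*121 = -124 + 100*121 = -124 + 12100 = 11976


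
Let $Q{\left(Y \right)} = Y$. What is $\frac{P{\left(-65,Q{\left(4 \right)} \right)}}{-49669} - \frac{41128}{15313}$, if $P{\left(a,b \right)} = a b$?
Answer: $- \frac{2038805252}{760581397} \approx -2.6806$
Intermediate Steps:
$\frac{P{\left(-65,Q{\left(4 \right)} \right)}}{-49669} - \frac{41128}{15313} = \frac{\left(-65\right) 4}{-49669} - \frac{41128}{15313} = \left(-260\right) \left(- \frac{1}{49669}\right) - \frac{41128}{15313} = \frac{260}{49669} - \frac{41128}{15313} = - \frac{2038805252}{760581397}$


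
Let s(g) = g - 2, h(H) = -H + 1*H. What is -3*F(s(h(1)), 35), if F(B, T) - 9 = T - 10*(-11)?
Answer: -462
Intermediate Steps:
h(H) = 0 (h(H) = -H + H = 0)
s(g) = -2 + g
F(B, T) = 119 + T (F(B, T) = 9 + (T - 10*(-11)) = 9 + (T + 110) = 9 + (110 + T) = 119 + T)
-3*F(s(h(1)), 35) = -3*(119 + 35) = -3*154 = -462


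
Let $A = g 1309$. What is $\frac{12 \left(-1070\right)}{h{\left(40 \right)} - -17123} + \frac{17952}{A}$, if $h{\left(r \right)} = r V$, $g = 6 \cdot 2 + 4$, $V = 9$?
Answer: $\frac{15018}{122381} \approx 0.12272$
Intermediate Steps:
$g = 16$ ($g = 12 + 4 = 16$)
$A = 20944$ ($A = 16 \cdot 1309 = 20944$)
$h{\left(r \right)} = 9 r$ ($h{\left(r \right)} = r 9 = 9 r$)
$\frac{12 \left(-1070\right)}{h{\left(40 \right)} - -17123} + \frac{17952}{A} = \frac{12 \left(-1070\right)}{9 \cdot 40 - -17123} + \frac{17952}{20944} = - \frac{12840}{360 + 17123} + 17952 \cdot \frac{1}{20944} = - \frac{12840}{17483} + \frac{6}{7} = \frac{15018}{122381}$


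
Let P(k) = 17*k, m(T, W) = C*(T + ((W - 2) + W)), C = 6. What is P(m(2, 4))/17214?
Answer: 136/2869 ≈ 0.047403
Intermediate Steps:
m(T, W) = -12 + 6*T + 12*W (m(T, W) = 6*(T + ((W - 2) + W)) = 6*(T + ((-2 + W) + W)) = 6*(T + (-2 + 2*W)) = 6*(-2 + T + 2*W) = -12 + 6*T + 12*W)
P(m(2, 4))/17214 = (17*(-12 + 6*2 + 12*4))/17214 = (17*(-12 + 12 + 48))*(1/17214) = (17*48)*(1/17214) = 816*(1/17214) = 136/2869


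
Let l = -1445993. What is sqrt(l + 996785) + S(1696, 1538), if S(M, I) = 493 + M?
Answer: 2189 + 6*I*sqrt(12478) ≈ 2189.0 + 670.23*I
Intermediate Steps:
sqrt(l + 996785) + S(1696, 1538) = sqrt(-1445993 + 996785) + (493 + 1696) = sqrt(-449208) + 2189 = 6*I*sqrt(12478) + 2189 = 2189 + 6*I*sqrt(12478)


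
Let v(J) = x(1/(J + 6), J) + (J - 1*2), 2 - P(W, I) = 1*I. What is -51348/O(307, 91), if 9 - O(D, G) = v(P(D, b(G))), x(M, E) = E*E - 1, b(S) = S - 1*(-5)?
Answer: 8558/1455 ≈ 5.8818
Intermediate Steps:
b(S) = 5 + S (b(S) = S + 5 = 5 + S)
P(W, I) = 2 - I
x(M, E) = -1 + E**2 (x(M, E) = E**2 - 1 = -1 + E**2)
v(J) = -3 + J + J**2 (v(J) = (-1 + J**2) + (J - 1*2) = (-1 + J**2) + (J - 2) = (-1 + J**2) + (-2 + J) = -3 + J + J**2)
O(D, G) = 15 + G - (-3 - G)**2 (O(D, G) = 9 - (-3 + (2 - (5 + G)) + (2 - (5 + G))**2) = 9 - (-3 + (2 + (-5 - G)) + (2 + (-5 - G))**2) = 9 - (-3 + (-3 - G) + (-3 - G)**2) = 9 - (-6 + (-3 - G)**2 - G) = 9 + (6 + G - (-3 - G)**2) = 15 + G - (-3 - G)**2)
-51348/O(307, 91) = -51348/(15 + 91 - (3 + 91)**2) = -51348/(15 + 91 - 1*94**2) = -51348/(15 + 91 - 1*8836) = -51348/(15 + 91 - 8836) = -51348/(-8730) = -51348*(-1/8730) = 8558/1455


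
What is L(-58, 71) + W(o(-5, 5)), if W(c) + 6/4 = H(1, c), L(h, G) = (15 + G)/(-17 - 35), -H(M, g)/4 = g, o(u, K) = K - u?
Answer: -561/13 ≈ -43.154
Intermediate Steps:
H(M, g) = -4*g
L(h, G) = -15/52 - G/52 (L(h, G) = (15 + G)/(-52) = (15 + G)*(-1/52) = -15/52 - G/52)
W(c) = -3/2 - 4*c
L(-58, 71) + W(o(-5, 5)) = (-15/52 - 1/52*71) + (-3/2 - 4*(5 - 1*(-5))) = (-15/52 - 71/52) + (-3/2 - 4*(5 + 5)) = -43/26 + (-3/2 - 4*10) = -43/26 + (-3/2 - 40) = -43/26 - 83/2 = -561/13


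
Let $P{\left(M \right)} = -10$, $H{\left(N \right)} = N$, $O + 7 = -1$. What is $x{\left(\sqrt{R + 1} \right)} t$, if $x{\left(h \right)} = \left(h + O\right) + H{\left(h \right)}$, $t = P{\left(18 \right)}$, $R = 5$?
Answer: $80 - 20 \sqrt{6} \approx 31.01$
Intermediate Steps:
$O = -8$ ($O = -7 - 1 = -8$)
$t = -10$
$x{\left(h \right)} = -8 + 2 h$ ($x{\left(h \right)} = \left(h - 8\right) + h = \left(-8 + h\right) + h = -8 + 2 h$)
$x{\left(\sqrt{R + 1} \right)} t = \left(-8 + 2 \sqrt{5 + 1}\right) \left(-10\right) = \left(-8 + 2 \sqrt{6}\right) \left(-10\right) = 80 - 20 \sqrt{6}$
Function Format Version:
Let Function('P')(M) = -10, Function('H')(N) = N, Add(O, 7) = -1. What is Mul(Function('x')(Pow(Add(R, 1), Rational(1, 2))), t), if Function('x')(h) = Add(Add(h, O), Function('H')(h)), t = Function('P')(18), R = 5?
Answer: Add(80, Mul(-20, Pow(6, Rational(1, 2)))) ≈ 31.010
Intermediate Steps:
O = -8 (O = Add(-7, -1) = -8)
t = -10
Function('x')(h) = Add(-8, Mul(2, h)) (Function('x')(h) = Add(Add(h, -8), h) = Add(Add(-8, h), h) = Add(-8, Mul(2, h)))
Mul(Function('x')(Pow(Add(R, 1), Rational(1, 2))), t) = Mul(Add(-8, Mul(2, Pow(Add(5, 1), Rational(1, 2)))), -10) = Mul(Add(-8, Mul(2, Pow(6, Rational(1, 2)))), -10) = Add(80, Mul(-20, Pow(6, Rational(1, 2))))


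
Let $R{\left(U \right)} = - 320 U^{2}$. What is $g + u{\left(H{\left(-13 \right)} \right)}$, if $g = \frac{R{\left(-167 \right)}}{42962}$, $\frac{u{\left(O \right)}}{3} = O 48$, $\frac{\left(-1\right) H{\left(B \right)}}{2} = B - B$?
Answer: $- \frac{4462240}{21481} \approx -207.73$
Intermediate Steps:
$H{\left(B \right)} = 0$ ($H{\left(B \right)} = - 2 \left(B - B\right) = \left(-2\right) 0 = 0$)
$u{\left(O \right)} = 144 O$ ($u{\left(O \right)} = 3 O 48 = 3 \cdot 48 O = 144 O$)
$g = - \frac{4462240}{21481}$ ($g = \frac{\left(-320\right) \left(-167\right)^{2}}{42962} = \left(-320\right) 27889 \cdot \frac{1}{42962} = \left(-8924480\right) \frac{1}{42962} = - \frac{4462240}{21481} \approx -207.73$)
$g + u{\left(H{\left(-13 \right)} \right)} = - \frac{4462240}{21481} + 144 \cdot 0 = - \frac{4462240}{21481} + 0 = - \frac{4462240}{21481}$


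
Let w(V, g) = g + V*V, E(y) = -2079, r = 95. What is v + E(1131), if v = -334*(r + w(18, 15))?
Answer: -147035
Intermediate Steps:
w(V, g) = g + V**2
v = -144956 (v = -334*(95 + (15 + 18**2)) = -334*(95 + (15 + 324)) = -334*(95 + 339) = -334*434 = -144956)
v + E(1131) = -144956 - 2079 = -147035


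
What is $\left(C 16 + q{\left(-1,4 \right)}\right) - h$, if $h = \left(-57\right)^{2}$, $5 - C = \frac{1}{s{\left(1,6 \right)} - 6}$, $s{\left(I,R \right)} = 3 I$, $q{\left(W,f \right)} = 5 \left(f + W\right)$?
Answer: $- \frac{9446}{3} \approx -3148.7$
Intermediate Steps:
$q{\left(W,f \right)} = 5 W + 5 f$ ($q{\left(W,f \right)} = 5 \left(W + f\right) = 5 W + 5 f$)
$C = \frac{16}{3}$ ($C = 5 - \frac{1}{3 \cdot 1 - 6} = 5 - \frac{1}{3 - 6} = 5 - \frac{1}{-3} = 5 - - \frac{1}{3} = 5 + \frac{1}{3} = \frac{16}{3} \approx 5.3333$)
$h = 3249$
$\left(C 16 + q{\left(-1,4 \right)}\right) - h = \left(\frac{16}{3} \cdot 16 + \left(5 \left(-1\right) + 5 \cdot 4\right)\right) - 3249 = \left(\frac{256}{3} + \left(-5 + 20\right)\right) - 3249 = \left(\frac{256}{3} + 15\right) - 3249 = \frac{301}{3} - 3249 = - \frac{9446}{3}$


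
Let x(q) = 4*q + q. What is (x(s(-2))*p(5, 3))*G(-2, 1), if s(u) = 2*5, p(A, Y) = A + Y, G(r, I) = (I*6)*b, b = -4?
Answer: -9600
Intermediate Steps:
G(r, I) = -24*I (G(r, I) = (I*6)*(-4) = (6*I)*(-4) = -24*I)
s(u) = 10
x(q) = 5*q
(x(s(-2))*p(5, 3))*G(-2, 1) = ((5*10)*(5 + 3))*(-24*1) = (50*8)*(-24) = 400*(-24) = -9600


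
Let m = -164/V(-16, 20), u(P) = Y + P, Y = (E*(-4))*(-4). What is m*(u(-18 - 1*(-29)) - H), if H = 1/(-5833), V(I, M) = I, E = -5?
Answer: -4125379/5833 ≈ -707.25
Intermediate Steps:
Y = -80 (Y = -5*(-4)*(-4) = 20*(-4) = -80)
u(P) = -80 + P
H = -1/5833 ≈ -0.00017144
m = 41/4 (m = -164/(-16) = -164*(-1/16) = 41/4 ≈ 10.250)
m*(u(-18 - 1*(-29)) - H) = 41*((-80 + (-18 - 1*(-29))) - 1*(-1/5833))/4 = 41*((-80 + (-18 + 29)) + 1/5833)/4 = 41*((-80 + 11) + 1/5833)/4 = 41*(-69 + 1/5833)/4 = (41/4)*(-402476/5833) = -4125379/5833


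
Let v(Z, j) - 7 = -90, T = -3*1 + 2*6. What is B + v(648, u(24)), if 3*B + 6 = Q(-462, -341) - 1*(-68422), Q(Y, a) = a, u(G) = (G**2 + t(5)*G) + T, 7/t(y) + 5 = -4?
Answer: 67826/3 ≈ 22609.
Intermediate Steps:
t(y) = -7/9 (t(y) = 7/(-5 - 4) = 7/(-9) = 7*(-1/9) = -7/9)
T = 9 (T = -3 + 12 = 9)
u(G) = 9 + G**2 - 7*G/9 (u(G) = (G**2 - 7*G/9) + 9 = 9 + G**2 - 7*G/9)
v(Z, j) = -83 (v(Z, j) = 7 - 90 = -83)
B = 68075/3 (B = -2 + (-341 - 1*(-68422))/3 = -2 + (-341 + 68422)/3 = -2 + (1/3)*68081 = -2 + 68081/3 = 68075/3 ≈ 22692.)
B + v(648, u(24)) = 68075/3 - 83 = 67826/3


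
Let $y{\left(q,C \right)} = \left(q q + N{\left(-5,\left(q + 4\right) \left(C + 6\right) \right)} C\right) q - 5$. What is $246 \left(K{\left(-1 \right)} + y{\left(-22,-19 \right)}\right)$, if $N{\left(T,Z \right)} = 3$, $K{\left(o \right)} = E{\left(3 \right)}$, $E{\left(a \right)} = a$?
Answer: $-2311416$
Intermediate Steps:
$K{\left(o \right)} = 3$
$y{\left(q,C \right)} = -5 + q \left(q^{2} + 3 C\right)$ ($y{\left(q,C \right)} = \left(q q + 3 C\right) q - 5 = \left(q^{2} + 3 C\right) q - 5 = q \left(q^{2} + 3 C\right) - 5 = -5 + q \left(q^{2} + 3 C\right)$)
$246 \left(K{\left(-1 \right)} + y{\left(-22,-19 \right)}\right) = 246 \left(3 + \left(-5 + \left(-22\right)^{3} + 3 \left(-19\right) \left(-22\right)\right)\right) = 246 \left(3 - 9399\right) = 246 \left(-9396\right) = -2311416$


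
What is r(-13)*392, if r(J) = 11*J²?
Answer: 728728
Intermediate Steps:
r(-13)*392 = (11*(-13)²)*392 = (11*169)*392 = 1859*392 = 728728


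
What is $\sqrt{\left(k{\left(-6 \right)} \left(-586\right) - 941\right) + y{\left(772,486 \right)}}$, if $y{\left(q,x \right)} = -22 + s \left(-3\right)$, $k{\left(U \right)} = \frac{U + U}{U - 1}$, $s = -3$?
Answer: $\frac{i \sqrt{95970}}{7} \approx 44.256 i$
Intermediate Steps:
$k{\left(U \right)} = \frac{2 U}{-1 + U}$
$y{\left(q,x \right)} = -13$ ($y{\left(q,x \right)} = -22 - -9 = -22 + 9 = -13$)
$\sqrt{\left(k{\left(-6 \right)} \left(-586\right) - 941\right) + y{\left(772,486 \right)}} = \sqrt{\left(2 \left(-6\right) \frac{1}{-1 - 6} \left(-586\right) - 941\right) - 13} = \sqrt{\left(2 \left(-6\right) \frac{1}{-7} \left(-586\right) - 941\right) - 13} = \sqrt{\left(2 \left(-6\right) \left(- \frac{1}{7}\right) \left(-586\right) - 941\right) - 13} = \sqrt{\left(\frac{12}{7} \left(-586\right) - 941\right) - 13} = \sqrt{\left(- \frac{7032}{7} - 941\right) - 13} = \sqrt{- \frac{13619}{7} - 13} = \sqrt{- \frac{13710}{7}} = \frac{i \sqrt{95970}}{7}$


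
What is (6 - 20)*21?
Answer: -294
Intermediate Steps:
(6 - 20)*21 = -14*21 = -294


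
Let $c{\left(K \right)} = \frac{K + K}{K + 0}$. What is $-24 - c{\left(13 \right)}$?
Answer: $-26$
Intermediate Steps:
$c{\left(K \right)} = 2$ ($c{\left(K \right)} = \frac{2 K}{K} = 2$)
$-24 - c{\left(13 \right)} = -24 - 2 = -26$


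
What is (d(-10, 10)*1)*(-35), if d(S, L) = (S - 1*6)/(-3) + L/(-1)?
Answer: 490/3 ≈ 163.33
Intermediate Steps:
d(S, L) = 2 - L - S/3 (d(S, L) = (S - 6)*(-⅓) + L*(-1) = (-6 + S)*(-⅓) - L = (2 - S/3) - L = 2 - L - S/3)
(d(-10, 10)*1)*(-35) = ((2 - 1*10 - ⅓*(-10))*1)*(-35) = ((2 - 10 + 10/3)*1)*(-35) = -14/3*1*(-35) = -14/3*(-35) = 490/3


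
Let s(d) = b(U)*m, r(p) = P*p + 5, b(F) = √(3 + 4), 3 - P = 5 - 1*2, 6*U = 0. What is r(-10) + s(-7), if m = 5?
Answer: 5 + 5*√7 ≈ 18.229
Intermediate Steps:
U = 0 (U = (⅙)*0 = 0)
P = 0 (P = 3 - (5 - 1*2) = 3 - (5 - 2) = 3 - 1*3 = 3 - 3 = 0)
b(F) = √7
r(p) = 5 (r(p) = 0*p + 5 = 0 + 5 = 5)
s(d) = 5*√7 (s(d) = √7*5 = 5*√7)
r(-10) + s(-7) = 5 + 5*√7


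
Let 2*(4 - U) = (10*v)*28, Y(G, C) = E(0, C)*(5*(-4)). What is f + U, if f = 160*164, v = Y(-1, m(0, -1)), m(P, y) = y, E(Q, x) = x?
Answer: 23444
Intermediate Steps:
Y(G, C) = -20*C (Y(G, C) = C*(5*(-4)) = C*(-20) = -20*C)
v = 20 (v = -20*(-1) = 20)
U = -2796 (U = 4 - 10*20*28/2 = 4 - 100*28 = 4 - 1/2*5600 = 4 - 2800 = -2796)
f = 26240
f + U = 26240 - 2796 = 23444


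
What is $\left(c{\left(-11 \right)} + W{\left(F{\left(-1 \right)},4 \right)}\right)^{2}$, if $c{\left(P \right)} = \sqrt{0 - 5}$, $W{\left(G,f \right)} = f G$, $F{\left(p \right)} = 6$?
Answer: $\left(24 + i \sqrt{5}\right)^{2} \approx 571.0 + 107.33 i$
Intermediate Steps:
$W{\left(G,f \right)} = G f$
$c{\left(P \right)} = i \sqrt{5}$ ($c{\left(P \right)} = \sqrt{-5} = i \sqrt{5}$)
$\left(c{\left(-11 \right)} + W{\left(F{\left(-1 \right)},4 \right)}\right)^{2} = \left(i \sqrt{5} + 6 \cdot 4\right)^{2} = \left(i \sqrt{5} + 24\right)^{2} = \left(24 + i \sqrt{5}\right)^{2}$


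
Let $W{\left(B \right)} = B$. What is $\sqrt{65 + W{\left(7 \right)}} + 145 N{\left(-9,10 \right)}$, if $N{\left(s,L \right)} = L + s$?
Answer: $145 + 6 \sqrt{2} \approx 153.49$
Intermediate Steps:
$\sqrt{65 + W{\left(7 \right)}} + 145 N{\left(-9,10 \right)} = \sqrt{65 + 7} + 145 \left(10 - 9\right) = \sqrt{72} + 145 \cdot 1 = 6 \sqrt{2} + 145 = 145 + 6 \sqrt{2}$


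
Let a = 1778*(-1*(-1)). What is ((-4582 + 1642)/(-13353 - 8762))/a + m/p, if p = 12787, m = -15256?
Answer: -8569078522/7182726427 ≈ -1.1930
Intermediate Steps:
a = 1778 (a = 1778*1 = 1778)
((-4582 + 1642)/(-13353 - 8762))/a + m/p = ((-4582 + 1642)/(-13353 - 8762))/1778 - 15256/12787 = -2940/(-22115)*(1/1778) - 15256*1/12787 = -2940*(-1/22115)*(1/1778) - 15256/12787 = (588/4423)*(1/1778) - 15256/12787 = 42/561721 - 15256/12787 = -8569078522/7182726427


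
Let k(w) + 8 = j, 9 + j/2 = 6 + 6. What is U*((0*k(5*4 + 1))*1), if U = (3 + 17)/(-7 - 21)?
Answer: 0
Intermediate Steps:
j = 6 (j = -18 + 2*(6 + 6) = -18 + 2*12 = -18 + 24 = 6)
k(w) = -2 (k(w) = -8 + 6 = -2)
U = -5/7 (U = 20/(-28) = 20*(-1/28) = -5/7 ≈ -0.71429)
U*((0*k(5*4 + 1))*1) = -5*0*(-2)/7 = -0 = -5/7*0 = 0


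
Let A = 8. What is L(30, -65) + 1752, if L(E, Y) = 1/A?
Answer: 14017/8 ≈ 1752.1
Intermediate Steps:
L(E, Y) = 1/8
L(30, -65) + 1752 = 1/8 + 1752 = 14017/8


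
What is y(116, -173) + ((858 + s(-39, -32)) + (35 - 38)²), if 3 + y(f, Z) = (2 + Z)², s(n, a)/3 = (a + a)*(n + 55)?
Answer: 27033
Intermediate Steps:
s(n, a) = 6*a*(55 + n) (s(n, a) = 3*((a + a)*(n + 55)) = 3*((2*a)*(55 + n)) = 3*(2*a*(55 + n)) = 6*a*(55 + n))
y(f, Z) = -3 + (2 + Z)²
y(116, -173) + ((858 + s(-39, -32)) + (35 - 38)²) = (-3 + (2 - 173)²) + ((858 + 6*(-32)*(55 - 39)) + (35 - 38)²) = (-3 + (-171)²) + ((858 + 6*(-32)*16) + (-3)²) = (-3 + 29241) + ((858 - 3072) + 9) = 29238 + (-2214 + 9) = 29238 - 2205 = 27033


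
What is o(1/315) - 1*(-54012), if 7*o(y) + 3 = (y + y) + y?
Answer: 39698506/735 ≈ 54012.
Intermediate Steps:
o(y) = -3/7 + 3*y/7 (o(y) = -3/7 + ((y + y) + y)/7 = -3/7 + (2*y + y)/7 = -3/7 + (3*y)/7 = -3/7 + 3*y/7)
o(1/315) - 1*(-54012) = (-3/7 + (3/7)/315) - 1*(-54012) = (-3/7 + (3/7)*(1/315)) + 54012 = (-3/7 + 1/735) + 54012 = -314/735 + 54012 = 39698506/735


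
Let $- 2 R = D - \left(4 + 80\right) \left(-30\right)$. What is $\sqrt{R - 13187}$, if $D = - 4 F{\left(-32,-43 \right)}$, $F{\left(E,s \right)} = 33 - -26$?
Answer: $i \sqrt{14329} \approx 119.7 i$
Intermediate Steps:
$F{\left(E,s \right)} = 59$ ($F{\left(E,s \right)} = 33 + 26 = 59$)
$D = -236$ ($D = \left(-4\right) 59 = -236$)
$R = -1142$ ($R = - \frac{-236 - \left(4 + 80\right) \left(-30\right)}{2} = - \frac{-236 - 84 \left(-30\right)}{2} = - \frac{-236 - -2520}{2} = - \frac{-236 + 2520}{2} = \left(- \frac{1}{2}\right) 2284 = -1142$)
$\sqrt{R - 13187} = \sqrt{-1142 - 13187} = \sqrt{-14329} = i \sqrt{14329}$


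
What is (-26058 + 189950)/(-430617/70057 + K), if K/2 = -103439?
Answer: -11481781844/14493682663 ≈ -0.79219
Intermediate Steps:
K = -206878 (K = 2*(-103439) = -206878)
(-26058 + 189950)/(-430617/70057 + K) = (-26058 + 189950)/(-430617/70057 - 206878) = 163892/(-430617*1/70057 - 206878) = 163892/(-430617/70057 - 206878) = 163892/(-14493682663/70057) = 163892*(-70057/14493682663) = -11481781844/14493682663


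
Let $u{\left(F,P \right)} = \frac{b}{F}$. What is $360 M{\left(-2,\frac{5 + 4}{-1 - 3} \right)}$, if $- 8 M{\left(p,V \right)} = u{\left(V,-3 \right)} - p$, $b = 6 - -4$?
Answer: $110$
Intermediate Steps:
$b = 10$ ($b = 6 + 4 = 10$)
$u{\left(F,P \right)} = \frac{10}{F}$
$M{\left(p,V \right)} = - \frac{5}{4 V} + \frac{p}{8}$ ($M{\left(p,V \right)} = - \frac{\frac{10}{V} - p}{8} = - \frac{- p + \frac{10}{V}}{8} = - \frac{5}{4 V} + \frac{p}{8}$)
$360 M{\left(-2,\frac{5 + 4}{-1 - 3} \right)} = 360 \frac{-10 + \frac{5 + 4}{-1 - 3} \left(-2\right)}{8 \frac{5 + 4}{-1 - 3}} = 360 \frac{-10 + \frac{9}{-4} \left(-2\right)}{8 \frac{9}{-4}} = 360 \frac{-10 + 9 \left(- \frac{1}{4}\right) \left(-2\right)}{8 \cdot 9 \left(- \frac{1}{4}\right)} = 360 \frac{-10 - - \frac{9}{2}}{8 \left(- \frac{9}{4}\right)} = 360 \cdot \frac{1}{8} \left(- \frac{4}{9}\right) \left(-10 + \frac{9}{2}\right) = 360 \cdot \frac{1}{8} \left(- \frac{4}{9}\right) \left(- \frac{11}{2}\right) = 360 \cdot \frac{11}{36} = 110$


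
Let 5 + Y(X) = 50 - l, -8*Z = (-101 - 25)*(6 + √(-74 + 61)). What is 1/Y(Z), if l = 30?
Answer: 1/15 ≈ 0.066667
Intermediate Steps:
Z = 189/2 + 63*I*√13/4 (Z = -(-101 - 25)*(6 + √(-74 + 61))/8 = -(-63)*(6 + √(-13))/4 = -(-63)*(6 + I*√13)/4 = -(-756 - 126*I*√13)/8 = 189/2 + 63*I*√13/4 ≈ 94.5 + 56.787*I)
Y(X) = 15 (Y(X) = -5 + (50 - 1*30) = -5 + (50 - 30) = -5 + 20 = 15)
1/Y(Z) = 1/15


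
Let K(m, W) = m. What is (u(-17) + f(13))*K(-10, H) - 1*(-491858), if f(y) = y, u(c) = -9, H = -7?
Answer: 491818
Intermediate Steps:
(u(-17) + f(13))*K(-10, H) - 1*(-491858) = (-9 + 13)*(-10) - 1*(-491858) = 4*(-10) + 491858 = -40 + 491858 = 491818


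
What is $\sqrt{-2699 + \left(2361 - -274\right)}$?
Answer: $8 i \approx 8.0 i$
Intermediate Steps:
$\sqrt{-2699 + \left(2361 - -274\right)} = \sqrt{-2699 + \left(2361 + 274\right)} = \sqrt{-2699 + 2635} = \sqrt{-64} = 8 i$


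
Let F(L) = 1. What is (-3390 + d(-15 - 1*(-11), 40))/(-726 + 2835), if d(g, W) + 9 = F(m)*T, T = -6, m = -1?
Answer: -1135/703 ≈ -1.6145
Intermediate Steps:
d(g, W) = -15 (d(g, W) = -9 + 1*(-6) = -9 - 6 = -15)
(-3390 + d(-15 - 1*(-11), 40))/(-726 + 2835) = (-3390 - 15)/(-726 + 2835) = -3405/2109 = -3405*1/2109 = -1135/703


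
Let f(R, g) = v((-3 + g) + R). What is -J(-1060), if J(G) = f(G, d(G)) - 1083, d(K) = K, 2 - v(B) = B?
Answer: -1042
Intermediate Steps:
v(B) = 2 - B
f(R, g) = 5 - R - g (f(R, g) = 2 - ((-3 + g) + R) = 2 - (-3 + R + g) = 2 + (3 - R - g) = 5 - R - g)
J(G) = -1078 - 2*G (J(G) = (5 - G - G) - 1083 = (5 - 2*G) - 1083 = -1078 - 2*G)
-J(-1060) = -(-1078 - 2*(-1060)) = -(-1078 + 2120) = -1*1042 = -1042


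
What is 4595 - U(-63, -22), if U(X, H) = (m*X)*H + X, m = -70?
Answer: 101678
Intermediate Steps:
U(X, H) = X - 70*H*X (U(X, H) = (-70*X)*H + X = -70*H*X + X = X - 70*H*X)
4595 - U(-63, -22) = 4595 - (-63)*(1 - 70*(-22)) = 4595 - (-63)*(1 + 1540) = 4595 - (-63)*1541 = 4595 - 1*(-97083) = 4595 + 97083 = 101678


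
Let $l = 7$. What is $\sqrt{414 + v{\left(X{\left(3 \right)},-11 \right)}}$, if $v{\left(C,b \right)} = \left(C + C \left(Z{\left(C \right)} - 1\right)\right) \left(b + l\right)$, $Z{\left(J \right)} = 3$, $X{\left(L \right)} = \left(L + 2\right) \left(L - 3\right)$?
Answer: $3 \sqrt{46} \approx 20.347$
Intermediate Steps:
$X{\left(L \right)} = \left(-3 + L\right) \left(2 + L\right)$ ($X{\left(L \right)} = \left(2 + L\right) \left(-3 + L\right) = \left(-3 + L\right) \left(2 + L\right)$)
$v{\left(C,b \right)} = 3 C \left(7 + b\right)$ ($v{\left(C,b \right)} = \left(C + C \left(3 - 1\right)\right) \left(b + 7\right) = \left(C + C 2\right) \left(7 + b\right) = \left(C + 2 C\right) \left(7 + b\right) = 3 C \left(7 + b\right)$)
$\sqrt{414 + v{\left(X{\left(3 \right)},-11 \right)}} = \sqrt{414 + 3 \left(-6 + 3^{2} - 3\right) \left(7 - 11\right)} = \sqrt{414 + 3 \left(-6 + 9 - 3\right) \left(-4\right)} = \sqrt{414 + 3 \cdot 0 \left(-4\right)} = \sqrt{414 + 0} = \sqrt{414} = 3 \sqrt{46}$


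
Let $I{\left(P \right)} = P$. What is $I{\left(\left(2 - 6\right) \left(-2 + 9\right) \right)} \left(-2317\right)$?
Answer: $64876$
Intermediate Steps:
$I{\left(\left(2 - 6\right) \left(-2 + 9\right) \right)} \left(-2317\right) = \left(2 - 6\right) \left(-2 + 9\right) \left(-2317\right) = \left(-4\right) 7 \left(-2317\right) = \left(-28\right) \left(-2317\right) = 64876$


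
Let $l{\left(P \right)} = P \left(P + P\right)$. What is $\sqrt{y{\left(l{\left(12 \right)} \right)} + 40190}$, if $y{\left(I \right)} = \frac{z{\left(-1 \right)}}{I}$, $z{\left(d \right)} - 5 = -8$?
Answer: $\frac{\sqrt{23149434}}{24} \approx 200.47$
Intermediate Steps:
$z{\left(d \right)} = -3$ ($z{\left(d \right)} = 5 - 8 = -3$)
$l{\left(P \right)} = 2 P^{2}$ ($l{\left(P \right)} = P 2 P = 2 P^{2}$)
$y{\left(I \right)} = - \frac{3}{I}$
$\sqrt{y{\left(l{\left(12 \right)} \right)} + 40190} = \sqrt{- \frac{3}{2 \cdot 12^{2}} + 40190} = \sqrt{- \frac{3}{2 \cdot 144} + 40190} = \sqrt{- \frac{3}{288} + 40190} = \sqrt{\left(-3\right) \frac{1}{288} + 40190} = \sqrt{- \frac{1}{96} + 40190} = \sqrt{\frac{3858239}{96}} = \frac{\sqrt{23149434}}{24}$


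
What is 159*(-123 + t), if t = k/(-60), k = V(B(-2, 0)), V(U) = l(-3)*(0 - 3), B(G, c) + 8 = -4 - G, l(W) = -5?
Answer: -78387/4 ≈ -19597.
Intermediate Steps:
B(G, c) = -12 - G (B(G, c) = -8 + (-4 - G) = -12 - G)
V(U) = 15 (V(U) = -5*(0 - 3) = -5*(-3) = 15)
k = 15
t = -1/4 (t = 15/(-60) = 15*(-1/60) = -1/4 ≈ -0.25000)
159*(-123 + t) = 159*(-123 - 1/4) = 159*(-493/4) = -78387/4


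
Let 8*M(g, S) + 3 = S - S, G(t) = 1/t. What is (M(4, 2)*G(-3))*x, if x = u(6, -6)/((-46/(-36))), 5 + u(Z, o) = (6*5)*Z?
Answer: 1575/92 ≈ 17.120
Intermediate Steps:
u(Z, o) = -5 + 30*Z (u(Z, o) = -5 + (6*5)*Z = -5 + 30*Z)
M(g, S) = -3/8 (M(g, S) = -3/8 + (S - S)/8 = -3/8 + (⅛)*0 = -3/8 + 0 = -3/8)
x = 3150/23 (x = (-5 + 30*6)/((-46/(-36))) = (-5 + 180)/((-46*(-1/36))) = 175/(23/18) = 175*(18/23) = 3150/23 ≈ 136.96)
(M(4, 2)*G(-3))*x = -3/8/(-3)*(3150/23) = -3/8*(-⅓)*(3150/23) = (⅛)*(3150/23) = 1575/92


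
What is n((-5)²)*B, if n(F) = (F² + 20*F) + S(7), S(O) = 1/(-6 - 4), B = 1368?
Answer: 7694316/5 ≈ 1.5389e+6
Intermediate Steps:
S(O) = -⅒ (S(O) = 1/(-10) = -⅒)
n(F) = -⅒ + F² + 20*F (n(F) = (F² + 20*F) - ⅒ = -⅒ + F² + 20*F)
n((-5)²)*B = (-⅒ + ((-5)²)² + 20*(-5)²)*1368 = (-⅒ + 25² + 20*25)*1368 = (-⅒ + 625 + 500)*1368 = (11249/10)*1368 = 7694316/5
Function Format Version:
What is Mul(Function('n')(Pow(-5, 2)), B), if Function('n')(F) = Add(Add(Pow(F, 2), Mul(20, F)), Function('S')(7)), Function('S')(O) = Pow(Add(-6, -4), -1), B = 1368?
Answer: Rational(7694316, 5) ≈ 1.5389e+6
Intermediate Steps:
Function('S')(O) = Rational(-1, 10) (Function('S')(O) = Pow(-10, -1) = Rational(-1, 10))
Function('n')(F) = Add(Rational(-1, 10), Pow(F, 2), Mul(20, F)) (Function('n')(F) = Add(Add(Pow(F, 2), Mul(20, F)), Rational(-1, 10)) = Add(Rational(-1, 10), Pow(F, 2), Mul(20, F)))
Mul(Function('n')(Pow(-5, 2)), B) = Mul(Add(Rational(-1, 10), Pow(Pow(-5, 2), 2), Mul(20, Pow(-5, 2))), 1368) = Mul(Add(Rational(-1, 10), Pow(25, 2), Mul(20, 25)), 1368) = Mul(Add(Rational(-1, 10), 625, 500), 1368) = Mul(Rational(11249, 10), 1368) = Rational(7694316, 5)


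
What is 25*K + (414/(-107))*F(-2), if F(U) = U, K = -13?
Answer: -33947/107 ≈ -317.26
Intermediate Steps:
25*K + (414/(-107))*F(-2) = 25*(-13) + (414/(-107))*(-2) = -325 + (414*(-1/107))*(-2) = -325 - 414/107*(-2) = -325 + 828/107 = -33947/107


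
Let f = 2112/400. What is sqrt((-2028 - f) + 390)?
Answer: I*sqrt(41082)/5 ≈ 40.537*I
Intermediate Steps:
f = 132/25 (f = 2112*(1/400) = 132/25 ≈ 5.2800)
sqrt((-2028 - f) + 390) = sqrt((-2028 - 1*132/25) + 390) = sqrt((-2028 - 132/25) + 390) = sqrt(-50832/25 + 390) = sqrt(-41082/25) = I*sqrt(41082)/5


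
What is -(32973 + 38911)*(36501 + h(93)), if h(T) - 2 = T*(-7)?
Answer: -2577185168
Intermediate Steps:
h(T) = 2 - 7*T (h(T) = 2 + T*(-7) = 2 - 7*T)
-(32973 + 38911)*(36501 + h(93)) = -(32973 + 38911)*(36501 + (2 - 7*93)) = -71884*(36501 + (2 - 651)) = -71884*(36501 - 649) = -71884*35852 = -1*2577185168 = -2577185168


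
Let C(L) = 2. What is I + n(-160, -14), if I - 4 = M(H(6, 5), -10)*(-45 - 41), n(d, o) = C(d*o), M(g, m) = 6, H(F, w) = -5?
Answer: -510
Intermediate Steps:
n(d, o) = 2
I = -512 (I = 4 + 6*(-45 - 41) = 4 + 6*(-86) = 4 - 516 = -512)
I + n(-160, -14) = -512 + 2 = -510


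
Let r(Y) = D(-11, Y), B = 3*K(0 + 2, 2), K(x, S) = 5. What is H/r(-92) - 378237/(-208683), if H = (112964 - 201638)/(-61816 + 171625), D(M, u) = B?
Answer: 7462995613/4243568805 ≈ 1.7587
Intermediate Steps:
B = 15 (B = 3*5 = 15)
D(M, u) = 15
r(Y) = 15
H = -29558/36603 (H = -88674/109809 = -88674*1/109809 = -29558/36603 ≈ -0.80753)
H/r(-92) - 378237/(-208683) = -29558/36603/15 - 378237/(-208683) = -29558/36603*1/15 - 378237*(-1/208683) = -29558/549045 + 126079/69561 = 7462995613/4243568805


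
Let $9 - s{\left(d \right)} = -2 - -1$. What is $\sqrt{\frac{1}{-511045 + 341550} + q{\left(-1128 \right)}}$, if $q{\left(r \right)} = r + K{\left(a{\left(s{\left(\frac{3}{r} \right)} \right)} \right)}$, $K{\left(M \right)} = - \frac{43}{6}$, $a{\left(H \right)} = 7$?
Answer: $\frac{i \sqrt{1174021135753470}}{1016970} \approx 33.692 i$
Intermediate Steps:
$s{\left(d \right)} = 10$ ($s{\left(d \right)} = 9 - \left(-2 - -1\right) = 9 - \left(-2 + 1\right) = 9 - -1 = 9 + 1 = 10$)
$K{\left(M \right)} = - \frac{43}{6}$ ($K{\left(M \right)} = \left(-43\right) \frac{1}{6} = - \frac{43}{6}$)
$q{\left(r \right)} = - \frac{43}{6} + r$ ($q{\left(r \right)} = r - \frac{43}{6} = - \frac{43}{6} + r$)
$\sqrt{\frac{1}{-511045 + 341550} + q{\left(-1128 \right)}} = \sqrt{\frac{1}{-511045 + 341550} - \frac{6811}{6}} = \sqrt{\frac{1}{-169495} - \frac{6811}{6}} = \sqrt{- \frac{1}{169495} - \frac{6811}{6}} = \sqrt{- \frac{1154430451}{1016970}} = \frac{i \sqrt{1174021135753470}}{1016970}$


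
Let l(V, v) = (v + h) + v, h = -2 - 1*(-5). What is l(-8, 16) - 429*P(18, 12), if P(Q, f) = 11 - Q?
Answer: 3038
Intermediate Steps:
h = 3 (h = -2 + 5 = 3)
l(V, v) = 3 + 2*v (l(V, v) = (v + 3) + v = (3 + v) + v = 3 + 2*v)
l(-8, 16) - 429*P(18, 12) = (3 + 2*16) - 429*(11 - 1*18) = (3 + 32) - 429*(11 - 18) = 35 - 429*(-7) = 35 + 3003 = 3038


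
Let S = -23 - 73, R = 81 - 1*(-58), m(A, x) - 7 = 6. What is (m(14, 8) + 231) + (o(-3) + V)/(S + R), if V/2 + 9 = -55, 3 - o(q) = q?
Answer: 10370/43 ≈ 241.16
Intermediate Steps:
o(q) = 3 - q
V = -128 (V = -18 + 2*(-55) = -18 - 110 = -128)
m(A, x) = 13 (m(A, x) = 7 + 6 = 13)
R = 139 (R = 81 + 58 = 139)
S = -96
(m(14, 8) + 231) + (o(-3) + V)/(S + R) = (13 + 231) + ((3 - 1*(-3)) - 128)/(-96 + 139) = 244 + ((3 + 3) - 128)/43 = 244 + (6 - 128)*(1/43) = 244 - 122*1/43 = 244 - 122/43 = 10370/43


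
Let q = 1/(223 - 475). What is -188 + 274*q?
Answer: -23825/126 ≈ -189.09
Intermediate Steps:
q = -1/252 (q = 1/(-252) = -1/252 ≈ -0.0039683)
-188 + 274*q = -188 + 274*(-1/252) = -188 - 137/126 = -23825/126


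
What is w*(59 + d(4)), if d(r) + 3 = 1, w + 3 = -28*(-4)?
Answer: 6213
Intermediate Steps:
w = 109 (w = -3 - 28*(-4) = -3 + 112 = 109)
d(r) = -2 (d(r) = -3 + 1 = -2)
w*(59 + d(4)) = 109*(59 - 2) = 109*57 = 6213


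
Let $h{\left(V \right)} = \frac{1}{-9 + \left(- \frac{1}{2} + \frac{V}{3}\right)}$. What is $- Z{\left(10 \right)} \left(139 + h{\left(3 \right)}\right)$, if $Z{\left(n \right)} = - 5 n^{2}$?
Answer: $\frac{1180500}{17} \approx 69441.0$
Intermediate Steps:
$h{\left(V \right)} = \frac{1}{- \frac{19}{2} + \frac{V}{3}}$ ($h{\left(V \right)} = \frac{1}{-9 + \left(\left(-1\right) \frac{1}{2} + V \frac{1}{3}\right)} = \frac{1}{-9 + \left(- \frac{1}{2} + \frac{V}{3}\right)} = \frac{1}{- \frac{19}{2} + \frac{V}{3}}$)
$- Z{\left(10 \right)} \left(139 + h{\left(3 \right)}\right) = - - 5 \cdot 10^{2} \left(139 + \frac{6}{-57 + 2 \cdot 3}\right) = - \left(-5\right) 100 \left(139 + \frac{6}{-57 + 6}\right) = - \left(-500\right) \left(139 + \frac{6}{-51}\right) = - \left(-500\right) \left(139 + 6 \left(- \frac{1}{51}\right)\right) = - \left(-500\right) \left(139 - \frac{2}{17}\right) = - \frac{\left(-500\right) 2361}{17} = \left(-1\right) \left(- \frac{1180500}{17}\right) = \frac{1180500}{17}$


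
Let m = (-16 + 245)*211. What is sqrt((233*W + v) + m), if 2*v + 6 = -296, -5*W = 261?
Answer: 3*sqrt(100015)/5 ≈ 189.75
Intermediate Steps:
W = -261/5 (W = -1/5*261 = -261/5 ≈ -52.200)
v = -151 (v = -3 + (1/2)*(-296) = -3 - 148 = -151)
m = 48319 (m = 229*211 = 48319)
sqrt((233*W + v) + m) = sqrt((233*(-261/5) - 151) + 48319) = sqrt((-60813/5 - 151) + 48319) = sqrt(-61568/5 + 48319) = sqrt(180027/5) = 3*sqrt(100015)/5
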